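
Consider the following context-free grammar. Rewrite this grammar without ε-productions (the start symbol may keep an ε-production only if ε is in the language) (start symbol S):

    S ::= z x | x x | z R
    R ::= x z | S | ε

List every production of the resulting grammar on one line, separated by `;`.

Nullable nonterminals: {R}.
ε ∉ L(G), so no ε-production is kept.
Add the nullable-subset variants: S → z R gives z R | z.

S ::= z x | x x | z R | z; R ::= x z | S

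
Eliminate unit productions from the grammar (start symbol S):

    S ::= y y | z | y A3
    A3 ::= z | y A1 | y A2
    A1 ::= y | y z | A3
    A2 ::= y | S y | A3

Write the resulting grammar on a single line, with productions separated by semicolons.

Unit pairs: A1 ⇒* {A3}; A2 ⇒* {A3}.
For each unit pair (A, B), copy every non-unit production of B to A, then drop all unit productions.

S ::= y y | z | y A3; A3 ::= z | y A1 | y A2; A1 ::= y | y z | z | y A1 | y A2; A2 ::= y | S y | z | y A1 | y A2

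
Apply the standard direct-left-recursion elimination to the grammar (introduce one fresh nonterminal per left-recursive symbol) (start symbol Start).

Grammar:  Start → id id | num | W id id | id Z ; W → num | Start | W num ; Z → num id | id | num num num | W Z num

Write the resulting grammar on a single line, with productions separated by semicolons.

Left recursion appears on W.
For W: α = {num}, β = {num, Start}. Rewrite as W → β W1 and W1 → α W1 | ε.

Start → id id | num | W id id | id Z; W → num W1 | Start W1; Z → num id | id | num num num | W Z num; W1 → num W1 | ε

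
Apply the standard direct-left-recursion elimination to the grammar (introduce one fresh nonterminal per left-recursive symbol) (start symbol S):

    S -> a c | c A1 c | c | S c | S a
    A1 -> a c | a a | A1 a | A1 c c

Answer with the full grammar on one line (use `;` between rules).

Directly left-recursive nonterminals: S, A1.
For S: α = {c, a}, β = {a c, c A1 c, c}. Rewrite as S → β S' and S' → α S' | ε.
For A1: α = {a, c c}, β = {a c, a a}. Rewrite as A1 → β A1' and A1' → α A1' | ε.

S -> a c S' | c A1 c S' | c S'; A1 -> a c A1' | a a A1'; S' -> c S' | a S' | epsilon; A1' -> a A1' | c c A1' | epsilon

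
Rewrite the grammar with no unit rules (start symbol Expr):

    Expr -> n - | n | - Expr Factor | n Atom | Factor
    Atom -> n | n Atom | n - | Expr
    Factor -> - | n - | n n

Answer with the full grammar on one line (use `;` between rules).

Expr -> - | n - | n n | n | - Expr Factor | n Atom; Atom -> n | n Atom | n - | - | n n | - Expr Factor; Factor -> - | n - | n n

Unit pairs: Atom ⇒* {Expr, Factor}; Expr ⇒* {Factor}.
For every A with A ⇒* B via unit rules, add B's non-unit alternatives to A; then delete every rule of the form X → Y.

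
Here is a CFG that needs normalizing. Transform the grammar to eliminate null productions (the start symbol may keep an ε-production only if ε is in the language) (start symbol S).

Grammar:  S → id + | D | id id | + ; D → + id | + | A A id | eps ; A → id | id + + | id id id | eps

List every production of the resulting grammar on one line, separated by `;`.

The nullable symbols are {A, D, S}.
ε ∈ L(G) since S is nullable, so keep S → ε.
Expand every rule over subsets of its nullable positions: D → A A id gives A A id | A id | id.

S → id + | D | id id | + | eps; D → + id | + | A A id | A id | id; A → id | id + + | id id id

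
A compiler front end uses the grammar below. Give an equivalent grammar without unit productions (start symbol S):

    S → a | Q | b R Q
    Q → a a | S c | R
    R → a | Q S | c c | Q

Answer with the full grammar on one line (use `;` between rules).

Unit pairs: Q ⇒* {R}; R ⇒* {Q}; S ⇒* {Q, R}.
For every A with A ⇒* B via unit rules, add B's non-unit alternatives to A; then delete every rule of the form X → Y.

S → a | Q S | c c | b R Q | a a | S c; Q → a | Q S | c c | a a | S c; R → a a | S c | a | Q S | c c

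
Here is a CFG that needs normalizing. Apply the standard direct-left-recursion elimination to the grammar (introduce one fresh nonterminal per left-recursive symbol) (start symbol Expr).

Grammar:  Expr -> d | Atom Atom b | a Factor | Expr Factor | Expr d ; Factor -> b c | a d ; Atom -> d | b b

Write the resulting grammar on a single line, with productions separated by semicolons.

Directly left-recursive nonterminal: Expr.
For Expr: α = {Factor, d}, β = {d, Atom Atom b, a Factor}. Rewrite as Expr → β Expr1 and Expr1 → α Expr1 | ε.

Expr -> d Expr1 | Atom Atom b Expr1 | a Factor Expr1; Factor -> b c | a d; Atom -> d | b b; Expr1 -> Factor Expr1 | d Expr1 | eps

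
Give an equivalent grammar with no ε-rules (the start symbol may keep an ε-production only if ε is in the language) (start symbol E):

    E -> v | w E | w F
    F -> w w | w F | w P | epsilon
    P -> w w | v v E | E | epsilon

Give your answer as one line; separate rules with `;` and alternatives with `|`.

The nullable symbols are {F, P}.
ε ∉ L(G), so no ε-production is kept.
For each production, add variants omitting each subset of nullable occurrences: E → w F gives w F | w. F → w F gives w F | w.

E -> v | w E | w F | w; F -> w w | w F | w | w P; P -> w w | v v E | E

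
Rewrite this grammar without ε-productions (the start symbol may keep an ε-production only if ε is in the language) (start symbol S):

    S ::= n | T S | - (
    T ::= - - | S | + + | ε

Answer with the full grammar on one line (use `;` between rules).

S ::= n | T S | - (; T ::= - - | S | + +

The nullable symbols are {T}.
ε ∉ L(G), so no ε-production is kept.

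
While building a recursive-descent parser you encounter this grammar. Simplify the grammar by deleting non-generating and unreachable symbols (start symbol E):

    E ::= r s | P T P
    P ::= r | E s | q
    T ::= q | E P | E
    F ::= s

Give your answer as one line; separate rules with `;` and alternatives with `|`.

Generating nonterminals: {E, F, P, T}.
Reachable from E after that: {E, P, T}.
Removed useless symbols: {F} and every production mentioning them.

E ::= r s | P T P; P ::= r | E s | q; T ::= q | E P | E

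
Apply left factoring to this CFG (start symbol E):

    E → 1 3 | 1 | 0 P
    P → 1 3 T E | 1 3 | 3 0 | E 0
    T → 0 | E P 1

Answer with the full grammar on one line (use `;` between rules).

E has alternatives sharing prefix '1': factor to E → 1 E' with E' → 3 | ε.
P has alternatives sharing prefix '1 3': factor to P → 1 3 P' with P' → T E | ε.

E → 0 P | 1 E'; P → 3 0 | E 0 | 1 3 P'; T → 0 | E P 1; E' → 3 | ε; P' → T E | ε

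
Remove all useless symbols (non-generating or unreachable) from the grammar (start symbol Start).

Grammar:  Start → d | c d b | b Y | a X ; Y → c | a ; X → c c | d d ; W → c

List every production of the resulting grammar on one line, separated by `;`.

Start → d | c d b | b Y | a X; Y → c | a; X → c c | d d

Generating nonterminals: {Start, W, X, Y}.
Reachable from Start after that: {Start, X, Y}.
Removed useless symbols: {W} and every production mentioning them.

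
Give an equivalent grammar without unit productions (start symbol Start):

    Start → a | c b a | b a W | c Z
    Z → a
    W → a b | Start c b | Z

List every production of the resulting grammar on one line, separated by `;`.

Unit pairs: W ⇒* {Z}.
For every A with A ⇒* B via unit rules, add B's non-unit alternatives to A; then delete every rule of the form X → Y.

Start → a | c b a | b a W | c Z; Z → a; W → a | a b | Start c b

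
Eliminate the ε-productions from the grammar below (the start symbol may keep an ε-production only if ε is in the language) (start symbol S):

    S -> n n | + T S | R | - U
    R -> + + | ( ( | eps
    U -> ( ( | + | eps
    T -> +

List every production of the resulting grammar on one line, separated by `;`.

S -> n n | + T S | + T | R | - U | - | eps; R -> + + | ( (; U -> ( ( | +; T -> +

The nullable symbols are {R, S, U}.
ε ∈ L(G) since S is nullable, so keep S → ε.
Expand every rule over subsets of its nullable positions: S → + T S gives + T S | + T. S → - U gives - U | -.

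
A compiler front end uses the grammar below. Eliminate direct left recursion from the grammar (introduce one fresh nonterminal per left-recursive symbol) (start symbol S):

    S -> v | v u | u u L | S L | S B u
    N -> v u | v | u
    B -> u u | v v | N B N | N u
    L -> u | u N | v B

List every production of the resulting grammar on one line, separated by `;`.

S -> v S' | v u S' | u u L S'; N -> v u | v | u; B -> u u | v v | N B N | N u; L -> u | u N | v B; S' -> L S' | B u S' | ε

S is directly left-recursive.
For S: α = {L, B u}, β = {v, v u, u u L}. Rewrite as S → β S' and S' → α S' | ε.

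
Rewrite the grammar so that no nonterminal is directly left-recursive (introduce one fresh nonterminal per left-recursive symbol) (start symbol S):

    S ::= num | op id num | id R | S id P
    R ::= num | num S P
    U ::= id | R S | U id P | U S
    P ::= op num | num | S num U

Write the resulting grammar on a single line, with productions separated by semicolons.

S, U are directly left-recursive.
For S: α = {id P}, β = {num, op id num, id R}. Rewrite as S → β S' and S' → α S' | ε.
For U: α = {id P, S}, β = {id, R S}. Rewrite as U → β U' and U' → α U' | ε.

S ::= num S' | op id num S' | id R S'; R ::= num | num S P; U ::= id U' | R S U'; P ::= op num | num | S num U; S' ::= id P S' | ε; U' ::= id P U' | S U' | ε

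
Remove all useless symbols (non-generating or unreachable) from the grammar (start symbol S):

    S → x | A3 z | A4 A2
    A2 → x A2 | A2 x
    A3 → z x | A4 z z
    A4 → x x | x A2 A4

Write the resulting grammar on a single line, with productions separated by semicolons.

S → x | A3 z; A3 → z x | A4 z z; A4 → x x

Generating nonterminals: {A3, A4, S}.
Reachable from S after that: {A3, A4, S}.
Removed useless symbols: {A2} and every production mentioning them.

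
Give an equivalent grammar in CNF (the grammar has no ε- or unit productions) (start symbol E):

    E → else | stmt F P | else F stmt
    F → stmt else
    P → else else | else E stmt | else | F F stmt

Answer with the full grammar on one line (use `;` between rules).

E → else | X1 Y1 | X2 Y2; F → X1 X2; P → X2 X2 | X2 Y3 | else | F Y4; X1 → stmt; X2 → else; Y1 → F P; Y2 → F X1; Y3 → E X1; Y4 → F X1

Introduce a nonterminal for each terminal appearing in a rule of length ≥ 2: X1 → stmt, X2 → else.
Binarize each right-hand side of length ≥ 3 by chaining fresh nonterminals (Y1, Y2, …): affected rules were E → X1 F P; E → X2 F X1; P → X2 E X1; P → F F X1.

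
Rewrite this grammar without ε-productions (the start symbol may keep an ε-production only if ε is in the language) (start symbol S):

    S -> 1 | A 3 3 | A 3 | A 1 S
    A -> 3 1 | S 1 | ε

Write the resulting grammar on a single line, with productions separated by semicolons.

The nullable symbols are {A}.
ε ∉ L(G), so no ε-production is kept.
Expand every rule over subsets of its nullable positions: S → A 3 3 gives A 3 3 | 3 3. S → A 3 gives A 3 | 3. S → A 1 S gives A 1 S | 1 S.

S -> 1 | A 3 3 | 3 3 | A 3 | 3 | A 1 S | 1 S; A -> 3 1 | S 1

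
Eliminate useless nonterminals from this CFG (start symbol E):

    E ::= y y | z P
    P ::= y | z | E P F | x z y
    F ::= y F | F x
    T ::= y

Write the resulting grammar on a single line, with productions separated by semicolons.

Generating nonterminals: {E, P, T}.
Reachable from E after that: {E, P}.
Removed useless symbols: {F, T} and every production mentioning them.

E ::= y y | z P; P ::= y | z | x z y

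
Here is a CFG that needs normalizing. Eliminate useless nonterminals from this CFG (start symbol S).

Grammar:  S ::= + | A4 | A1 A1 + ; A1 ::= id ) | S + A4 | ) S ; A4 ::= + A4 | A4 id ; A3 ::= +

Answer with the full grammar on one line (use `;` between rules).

Generating nonterminals: {A1, A3, S}.
Reachable from S after that: {A1, S}.
Removed useless symbols: {A3, A4} and every production mentioning them.

S ::= + | A1 A1 +; A1 ::= id ) | ) S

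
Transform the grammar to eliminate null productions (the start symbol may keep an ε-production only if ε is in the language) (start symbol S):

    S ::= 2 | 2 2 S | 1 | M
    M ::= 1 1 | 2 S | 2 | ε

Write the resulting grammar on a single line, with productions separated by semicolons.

S ::= 2 | 2 2 S | 2 2 | 1 | M | ε; M ::= 1 1 | 2 S | 2

Nullable nonterminals: {M, S}.
ε ∈ L(G) since S is nullable, so keep S → ε.
Add the nullable-subset variants: S → 2 2 S gives 2 2 S | 2 2. M → 2 S gives 2 S | 2.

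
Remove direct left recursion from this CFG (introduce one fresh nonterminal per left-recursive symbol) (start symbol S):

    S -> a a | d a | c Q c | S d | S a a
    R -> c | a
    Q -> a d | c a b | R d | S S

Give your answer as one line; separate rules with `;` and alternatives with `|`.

Directly left-recursive nonterminal: S.
For S: α = {d, a a}, β = {a a, d a, c Q c}. Rewrite as S → β S' and S' → α S' | ε.

S -> a a S' | d a S' | c Q c S'; R -> c | a; Q -> a d | c a b | R d | S S; S' -> d S' | a a S' | epsilon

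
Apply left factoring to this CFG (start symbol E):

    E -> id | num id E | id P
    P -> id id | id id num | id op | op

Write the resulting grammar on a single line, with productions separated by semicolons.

E -> num id E | id E'; P -> op | id P'; E' -> eps | P; P' -> op | id P''; P'' -> eps | num

E has alternatives sharing prefix 'id': factor to E → id E' with E' → ε | P.
P has alternatives sharing prefix 'id': factor to P → id P' with P' → id | id num | op.
P' has alternatives sharing prefix 'id': factor to P' → id P'' with P'' → ε | num.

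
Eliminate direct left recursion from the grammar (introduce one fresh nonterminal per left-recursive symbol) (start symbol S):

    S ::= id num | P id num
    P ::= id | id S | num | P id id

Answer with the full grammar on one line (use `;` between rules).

S ::= id num | P id num; P ::= id P' | id S P' | num P'; P' ::= id id P' | eps

P is directly left-recursive.
For P: α = {id id}, β = {id, id S, num}. Rewrite as P → β P' and P' → α P' | ε.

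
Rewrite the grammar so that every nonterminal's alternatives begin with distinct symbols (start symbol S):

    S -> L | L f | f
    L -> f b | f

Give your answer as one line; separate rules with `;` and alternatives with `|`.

S -> f | L S'; L -> f L'; S' -> ε | f; L' -> b | ε

S has alternatives sharing prefix 'L': factor to S → L S' with S' → ε | f.
L has alternatives sharing prefix 'f': factor to L → f L' with L' → b | ε.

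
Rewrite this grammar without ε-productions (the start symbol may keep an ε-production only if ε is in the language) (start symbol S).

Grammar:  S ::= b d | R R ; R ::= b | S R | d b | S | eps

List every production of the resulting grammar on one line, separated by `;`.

S ::= b d | R R | R | ε; R ::= b | S R | S | d b

The nullable symbols are {R, S}.
ε ∈ L(G) since S is nullable, so keep S → ε.
Add the nullable-subset variants: S → R R gives R R | R. R → S R gives S R | S.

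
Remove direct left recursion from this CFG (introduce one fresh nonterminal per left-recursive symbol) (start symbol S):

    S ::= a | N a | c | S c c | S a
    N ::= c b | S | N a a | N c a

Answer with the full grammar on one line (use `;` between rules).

S ::= a S' | N a S' | c S'; N ::= c b N' | S N'; S' ::= c c S' | a S' | ε; N' ::= a a N' | c a N' | ε

S, N are directly left-recursive.
For S: α = {c c, a}, β = {a, N a, c}. Rewrite as S → β S' and S' → α S' | ε.
For N: α = {a a, c a}, β = {c b, S}. Rewrite as N → β N' and N' → α N' | ε.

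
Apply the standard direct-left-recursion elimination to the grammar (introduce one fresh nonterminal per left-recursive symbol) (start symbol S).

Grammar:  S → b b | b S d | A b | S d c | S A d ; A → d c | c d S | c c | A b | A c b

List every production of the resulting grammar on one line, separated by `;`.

Left recursion appears on S, A.
For S: α = {d c, A d}, β = {b b, b S d, A b}. Rewrite as S → β S' and S' → α S' | ε.
For A: α = {b, c b}, β = {d c, c d S, c c}. Rewrite as A → β A' and A' → α A' | ε.

S → b b S' | b S d S' | A b S'; A → d c A' | c d S A' | c c A'; S' → d c S' | A d S' | ε; A' → b A' | c b A' | ε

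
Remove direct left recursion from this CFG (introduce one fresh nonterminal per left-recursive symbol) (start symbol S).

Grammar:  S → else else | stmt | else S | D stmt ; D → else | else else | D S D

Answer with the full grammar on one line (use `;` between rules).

Directly left-recursive nonterminal: D.
For D: α = {S D}, β = {else, else else}. Rewrite as D → β D' and D' → α D' | ε.

S → else else | stmt | else S | D stmt; D → else D' | else else D'; D' → S D D' | ε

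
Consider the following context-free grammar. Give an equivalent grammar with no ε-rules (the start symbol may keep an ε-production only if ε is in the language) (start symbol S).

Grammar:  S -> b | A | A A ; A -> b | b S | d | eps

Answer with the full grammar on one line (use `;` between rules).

Nullable set = {A, S}.
ε ∈ L(G) since S is nullable, so keep S → ε.

S -> b | A | A A | ε; A -> b | b S | d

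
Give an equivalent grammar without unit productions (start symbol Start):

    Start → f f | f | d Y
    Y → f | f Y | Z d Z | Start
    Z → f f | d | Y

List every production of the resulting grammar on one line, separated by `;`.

Start → f f | f | d Y; Y → f f | f | d Y | f Y | Z d Z; Z → f f | d | f | d Y | f Y | Z d Z

Unit pairs: Y ⇒* {Start}; Z ⇒* {Start, Y}.
Replace each nonterminal's rules with the union of the non-unit rules of every nonterminal it unit-derives.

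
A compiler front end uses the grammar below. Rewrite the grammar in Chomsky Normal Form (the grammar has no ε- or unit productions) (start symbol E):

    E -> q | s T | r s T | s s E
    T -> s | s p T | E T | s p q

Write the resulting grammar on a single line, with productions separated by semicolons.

E -> q | X1 T | X2 Y1 | X1 Y2; T -> s | X1 Y3 | E T | X1 Y4; X1 -> s; X2 -> r; X3 -> p; X4 -> q; Y1 -> X1 T; Y2 -> X1 E; Y3 -> X3 T; Y4 -> X3 X4

Introduce a nonterminal for each terminal appearing in a rule of length ≥ 2: X1 → s, X2 → r, X3 → p, X4 → q.
Binarize each right-hand side of length ≥ 3 by chaining fresh nonterminals (Y1, Y2, …): affected rules were E → X2 X1 T; E → X1 X1 E; T → X1 X3 T; T → X1 X3 X4.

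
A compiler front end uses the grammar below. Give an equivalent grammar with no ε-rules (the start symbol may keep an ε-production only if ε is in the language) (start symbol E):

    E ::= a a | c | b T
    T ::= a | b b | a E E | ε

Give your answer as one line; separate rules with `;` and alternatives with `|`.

The nullable symbols are {T}.
ε ∉ L(G), so no ε-production is kept.
Add the nullable-subset variants: E → b T gives b T | b.

E ::= a a | c | b T | b; T ::= a | b b | a E E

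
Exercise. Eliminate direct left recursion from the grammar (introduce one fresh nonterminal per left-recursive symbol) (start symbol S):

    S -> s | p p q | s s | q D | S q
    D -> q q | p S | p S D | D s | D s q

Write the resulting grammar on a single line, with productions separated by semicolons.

S -> s S' | p p q S' | s s S' | q D S'; D -> q q D' | p S D' | p S D D'; S' -> q S' | ε; D' -> s D' | s q D' | ε

Directly left-recursive nonterminals: S, D.
For S: α = {q}, β = {s, p p q, s s, q D}. Rewrite as S → β S' and S' → α S' | ε.
For D: α = {s, s q}, β = {q q, p S, p S D}. Rewrite as D → β D' and D' → α D' | ε.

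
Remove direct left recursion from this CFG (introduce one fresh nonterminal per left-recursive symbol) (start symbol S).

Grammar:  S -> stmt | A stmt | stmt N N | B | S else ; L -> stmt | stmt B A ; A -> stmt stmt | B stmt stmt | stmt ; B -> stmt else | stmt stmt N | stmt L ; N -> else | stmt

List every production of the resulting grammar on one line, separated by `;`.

S -> stmt S' | A stmt S' | stmt N N S' | B S'; L -> stmt | stmt B A; A -> stmt stmt | B stmt stmt | stmt; B -> stmt else | stmt stmt N | stmt L; N -> else | stmt; S' -> else S' | ε

S is directly left-recursive.
For S: α = {else}, β = {stmt, A stmt, stmt N N, B}. Rewrite as S → β S' and S' → α S' | ε.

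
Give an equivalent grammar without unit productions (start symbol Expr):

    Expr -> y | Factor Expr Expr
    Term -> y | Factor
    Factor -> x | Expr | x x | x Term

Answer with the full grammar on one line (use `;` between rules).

Expr -> y | Factor Expr Expr; Term -> y | x | x x | x Term | Factor Expr Expr; Factor -> x | x x | x Term | y | Factor Expr Expr

Unit pairs: Factor ⇒* {Expr}; Term ⇒* {Expr, Factor}.
Replace each nonterminal's rules with the union of the non-unit rules of every nonterminal it unit-derives.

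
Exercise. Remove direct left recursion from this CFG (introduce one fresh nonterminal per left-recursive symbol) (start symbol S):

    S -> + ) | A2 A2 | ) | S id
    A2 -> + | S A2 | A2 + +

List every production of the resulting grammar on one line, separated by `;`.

S -> + ) S' | A2 A2 S' | ) S'; A2 -> + A2' | S A2 A2'; S' -> id S' | ε; A2' -> + + A2' | ε

Directly left-recursive nonterminals: S, A2.
For S: α = {id}, β = {+ ), A2 A2, )}. Rewrite as S → β S' and S' → α S' | ε.
For A2: α = {+ +}, β = {+, S A2}. Rewrite as A2 → β A2' and A2' → α A2' | ε.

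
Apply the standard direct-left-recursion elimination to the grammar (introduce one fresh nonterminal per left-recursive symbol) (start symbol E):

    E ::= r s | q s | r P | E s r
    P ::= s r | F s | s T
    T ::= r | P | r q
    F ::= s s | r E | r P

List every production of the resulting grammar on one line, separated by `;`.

E ::= r s E' | q s E' | r P E'; P ::= s r | F s | s T; T ::= r | P | r q; F ::= s s | r E | r P; E' ::= s r E' | ε

Left recursion appears on E.
For E: α = {s r}, β = {r s, q s, r P}. Rewrite as E → β E' and E' → α E' | ε.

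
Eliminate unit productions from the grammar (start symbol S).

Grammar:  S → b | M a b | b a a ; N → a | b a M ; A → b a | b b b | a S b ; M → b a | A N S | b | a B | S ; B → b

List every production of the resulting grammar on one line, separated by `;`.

Unit pairs: M ⇒* {S}.
For each unit pair (A, B), copy every non-unit production of B to A, then drop all unit productions.

S → b | M a b | b a a; N → a | b a M; A → b a | b b b | a S b; M → b | M a b | b a a | b a | A N S | a B; B → b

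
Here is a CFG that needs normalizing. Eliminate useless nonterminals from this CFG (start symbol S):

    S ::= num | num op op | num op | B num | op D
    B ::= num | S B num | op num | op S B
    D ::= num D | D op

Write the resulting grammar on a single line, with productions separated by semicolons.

Generating nonterminals: {B, S}.
Reachable from S after that: {B, S}.
Removed useless symbols: {D} and every production mentioning them.

S ::= num | num op op | num op | B num; B ::= num | S B num | op num | op S B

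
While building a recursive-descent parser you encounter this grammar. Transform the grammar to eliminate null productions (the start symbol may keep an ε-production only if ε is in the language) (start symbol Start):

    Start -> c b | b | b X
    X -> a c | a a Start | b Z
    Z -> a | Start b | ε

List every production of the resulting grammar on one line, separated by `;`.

Start -> c b | b | b X; X -> a c | a a Start | b Z | b; Z -> a | Start b

Nullable nonterminals: {Z}.
ε ∉ L(G), so no ε-production is kept.
Expand every rule over subsets of its nullable positions: X → b Z gives b Z | b.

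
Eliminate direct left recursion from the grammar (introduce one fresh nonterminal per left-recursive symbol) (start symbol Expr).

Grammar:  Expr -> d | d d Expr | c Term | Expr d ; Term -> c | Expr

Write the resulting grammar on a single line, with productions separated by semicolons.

Expr -> d Expr1 | d d Expr Expr1 | c Term Expr1; Term -> c | Expr; Expr1 -> d Expr1 | ε

Expr is directly left-recursive.
For Expr: α = {d}, β = {d, d d Expr, c Term}. Rewrite as Expr → β Expr1 and Expr1 → α Expr1 | ε.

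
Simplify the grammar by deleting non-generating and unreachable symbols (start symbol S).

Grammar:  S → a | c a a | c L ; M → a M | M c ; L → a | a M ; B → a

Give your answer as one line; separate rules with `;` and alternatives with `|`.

S → a | c a a | c L; L → a

Generating nonterminals: {B, L, S}.
Reachable from S after that: {L, S}.
Removed useless symbols: {B, M} and every production mentioning them.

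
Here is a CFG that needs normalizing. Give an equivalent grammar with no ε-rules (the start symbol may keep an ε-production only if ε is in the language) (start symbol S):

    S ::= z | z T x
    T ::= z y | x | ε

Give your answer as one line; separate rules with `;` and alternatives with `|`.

S ::= z | z T x | z x; T ::= z y | x

Nullable set = {T}.
ε ∉ L(G), so no ε-production is kept.
Expand every rule over subsets of its nullable positions: S → z T x gives z T x | z x.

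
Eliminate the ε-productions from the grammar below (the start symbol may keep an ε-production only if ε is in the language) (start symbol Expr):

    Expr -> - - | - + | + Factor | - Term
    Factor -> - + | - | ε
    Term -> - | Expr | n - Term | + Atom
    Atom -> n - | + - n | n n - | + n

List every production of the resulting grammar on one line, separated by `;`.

Expr -> - - | - + | + Factor | + | - Term; Factor -> - + | -; Term -> - | Expr | n - Term | + Atom; Atom -> n - | + - n | n n - | + n

Nullable set = {Factor}.
ε ∉ L(G), so no ε-production is kept.
Expand every rule over subsets of its nullable positions: Expr → + Factor gives + Factor | +.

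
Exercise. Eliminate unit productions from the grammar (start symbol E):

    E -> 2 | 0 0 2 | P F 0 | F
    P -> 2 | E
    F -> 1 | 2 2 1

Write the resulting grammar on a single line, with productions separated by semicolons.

E -> 2 | 0 0 2 | P F 0 | 1 | 2 2 1; P -> 2 | 0 0 2 | P F 0 | 1 | 2 2 1; F -> 1 | 2 2 1

Unit pairs: E ⇒* {F}; P ⇒* {E, F}.
For every A with A ⇒* B via unit rules, add B's non-unit alternatives to A; then delete every rule of the form X → Y.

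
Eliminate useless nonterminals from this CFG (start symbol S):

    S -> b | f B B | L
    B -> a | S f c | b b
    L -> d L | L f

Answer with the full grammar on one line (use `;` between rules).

S -> b | f B B; B -> a | S f c | b b

Generating nonterminals: {B, S}.
Reachable from S after that: {B, S}.
Removed useless symbols: {L} and every production mentioning them.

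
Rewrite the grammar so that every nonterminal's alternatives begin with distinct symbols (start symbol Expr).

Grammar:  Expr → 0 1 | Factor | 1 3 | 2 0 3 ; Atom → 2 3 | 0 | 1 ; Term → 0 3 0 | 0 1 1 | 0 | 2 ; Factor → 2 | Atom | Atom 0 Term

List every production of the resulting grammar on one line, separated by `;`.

Expr → 0 1 | Factor | 1 3 | 2 0 3; Atom → 2 3 | 0 | 1; Term → 2 | 0 Term1; Factor → 2 | Atom Factor1; Term1 → 3 0 | 1 1 | ε; Factor1 → ε | 0 Term

Term has alternatives sharing prefix '0': factor to Term → 0 Term1 with Term1 → 3 0 | 1 1 | ε.
Factor has alternatives sharing prefix 'Atom': factor to Factor → Atom Factor1 with Factor1 → ε | 0 Term.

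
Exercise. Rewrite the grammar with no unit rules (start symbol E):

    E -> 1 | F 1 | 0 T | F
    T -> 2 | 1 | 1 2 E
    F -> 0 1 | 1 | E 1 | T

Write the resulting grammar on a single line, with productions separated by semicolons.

Unit pairs: E ⇒* {F, T}; F ⇒* {T}.
For each unit pair (A, B), copy every non-unit production of B to A, then drop all unit productions.

E -> 1 | F 1 | 0 T | 0 1 | E 1 | 2 | 1 2 E; T -> 2 | 1 | 1 2 E; F -> 0 1 | 1 | E 1 | 2 | 1 2 E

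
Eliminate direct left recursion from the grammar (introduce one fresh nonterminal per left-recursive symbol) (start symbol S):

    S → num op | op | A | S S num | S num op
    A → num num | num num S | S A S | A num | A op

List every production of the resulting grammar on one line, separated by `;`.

S, A are directly left-recursive.
For S: α = {S num, num op}, β = {num op, op, A}. Rewrite as S → β S' and S' → α S' | ε.
For A: α = {num, op}, β = {num num, num num S, S A S}. Rewrite as A → β A' and A' → α A' | ε.

S → num op S' | op S' | A S'; A → num num A' | num num S A' | S A S A'; S' → S num S' | num op S' | ε; A' → num A' | op A' | ε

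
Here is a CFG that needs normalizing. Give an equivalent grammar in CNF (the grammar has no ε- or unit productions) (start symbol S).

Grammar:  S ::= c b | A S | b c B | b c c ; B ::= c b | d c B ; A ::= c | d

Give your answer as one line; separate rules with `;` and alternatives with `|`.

Introduce a nonterminal for each terminal appearing in a rule of length ≥ 2: X1 → c, X2 → b, X3 → d.
Binarize each right-hand side of length ≥ 3 by chaining fresh nonterminals (Y1, Y2, …): affected rules were S → X2 X1 B; S → X2 X1 X1; B → X3 X1 B.

S ::= X1 X2 | A S | X2 Y1 | X2 Y2; B ::= X1 X2 | X3 Y3; A ::= c | d; X1 ::= c; X2 ::= b; X3 ::= d; Y1 ::= X1 B; Y2 ::= X1 X1; Y3 ::= X1 B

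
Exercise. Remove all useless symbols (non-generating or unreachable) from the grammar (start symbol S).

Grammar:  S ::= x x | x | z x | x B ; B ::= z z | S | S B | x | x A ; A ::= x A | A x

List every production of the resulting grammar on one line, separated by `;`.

Generating nonterminals: {B, S}.
Reachable from S after that: {B, S}.
Removed useless symbols: {A} and every production mentioning them.

S ::= x x | x | z x | x B; B ::= z z | S | S B | x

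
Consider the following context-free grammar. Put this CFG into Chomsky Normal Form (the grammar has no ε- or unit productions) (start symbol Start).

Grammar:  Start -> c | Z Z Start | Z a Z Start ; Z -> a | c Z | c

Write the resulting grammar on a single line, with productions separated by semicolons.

Introduce a nonterminal for each terminal appearing in a rule of length ≥ 2: X1 → a, X2 → c.
Binarize each right-hand side of length ≥ 3 by chaining fresh nonterminals (Y1, Y2, …): affected rules were Start → Z Z Start; Start → Z X1 Z Start.

Start -> c | Z Y1 | Z Y2; Z -> a | X2 Z | c; X1 -> a; X2 -> c; Y1 -> Z Start; Y2 -> X1 Y3; Y3 -> Z Start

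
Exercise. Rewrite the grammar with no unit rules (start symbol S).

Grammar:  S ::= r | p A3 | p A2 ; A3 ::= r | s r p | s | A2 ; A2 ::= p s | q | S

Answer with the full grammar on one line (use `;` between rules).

S ::= r | p A3 | p A2; A3 ::= p s | q | r | p A3 | p A2 | s r p | s; A2 ::= p s | q | r | p A3 | p A2

Unit pairs: A2 ⇒* {S}; A3 ⇒* {A2, S}.
For every A with A ⇒* B via unit rules, add B's non-unit alternatives to A; then delete every rule of the form X → Y.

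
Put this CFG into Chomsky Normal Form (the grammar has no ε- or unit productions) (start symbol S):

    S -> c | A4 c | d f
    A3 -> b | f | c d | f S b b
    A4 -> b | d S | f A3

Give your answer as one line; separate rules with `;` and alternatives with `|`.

Introduce a nonterminal for each terminal appearing in a rule of length ≥ 2: X1 → c, X2 → d, X3 → f, X4 → b.
Binarize each right-hand side of length ≥ 3 by chaining fresh nonterminals (Y1, Y2, …): affected rules were A3 → X3 S X4 X4.

S -> c | A4 X1 | X2 X3; A3 -> b | f | X1 X2 | X3 Y1; A4 -> b | X2 S | X3 A3; X1 -> c; X2 -> d; X3 -> f; X4 -> b; Y1 -> S Y2; Y2 -> X4 X4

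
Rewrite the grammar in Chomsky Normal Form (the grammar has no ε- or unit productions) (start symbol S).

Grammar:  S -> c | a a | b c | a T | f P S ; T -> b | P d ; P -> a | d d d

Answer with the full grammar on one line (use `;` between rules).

S -> c | X1 X1 | X2 X3 | X1 T | X4 Y1; T -> b | P X5; P -> a | X5 Y2; X1 -> a; X2 -> b; X3 -> c; X4 -> f; X5 -> d; Y1 -> P S; Y2 -> X5 X5

Introduce a nonterminal for each terminal appearing in a rule of length ≥ 2: X1 → a, X2 → b, X3 → c, X4 → f, X5 → d.
Binarize each right-hand side of length ≥ 3 by chaining fresh nonterminals (Y1, Y2, …): affected rules were S → X4 P S; P → X5 X5 X5.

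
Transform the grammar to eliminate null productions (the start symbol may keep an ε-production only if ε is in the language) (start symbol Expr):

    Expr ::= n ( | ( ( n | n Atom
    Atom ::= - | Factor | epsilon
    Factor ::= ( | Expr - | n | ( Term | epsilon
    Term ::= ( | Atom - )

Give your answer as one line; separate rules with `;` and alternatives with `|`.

Expr ::= n ( | ( ( n | n Atom | n; Atom ::= - | Factor; Factor ::= ( | Expr - | n | ( Term; Term ::= ( | Atom - ) | - )

The nullable symbols are {Atom, Factor}.
ε ∉ L(G), so no ε-production is kept.
Add the nullable-subset variants: Expr → n Atom gives n Atom | n. Term → Atom - ) gives Atom - ) | - ).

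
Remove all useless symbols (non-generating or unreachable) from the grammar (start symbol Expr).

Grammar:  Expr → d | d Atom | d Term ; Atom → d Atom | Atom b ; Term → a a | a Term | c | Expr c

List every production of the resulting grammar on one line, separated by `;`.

Generating nonterminals: {Expr, Term}.
Reachable from Expr after that: {Expr, Term}.
Removed useless symbols: {Atom} and every production mentioning them.

Expr → d | d Term; Term → a a | a Term | c | Expr c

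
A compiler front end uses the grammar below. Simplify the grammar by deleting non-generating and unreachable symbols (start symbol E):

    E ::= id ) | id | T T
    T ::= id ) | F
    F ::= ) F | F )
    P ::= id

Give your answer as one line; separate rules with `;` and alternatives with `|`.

Generating nonterminals: {E, P, T}.
Reachable from E after that: {E, T}.
Removed useless symbols: {F, P} and every production mentioning them.

E ::= id ) | id | T T; T ::= id )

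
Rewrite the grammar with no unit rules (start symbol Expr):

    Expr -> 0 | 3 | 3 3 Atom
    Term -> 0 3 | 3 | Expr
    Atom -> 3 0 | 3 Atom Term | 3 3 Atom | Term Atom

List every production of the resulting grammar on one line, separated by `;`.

Expr -> 0 | 3 | 3 3 Atom; Term -> 0 3 | 3 | 0 | 3 3 Atom; Atom -> 3 0 | 3 Atom Term | 3 3 Atom | Term Atom

Unit pairs: Term ⇒* {Expr}.
For each unit pair (A, B), copy every non-unit production of B to A, then drop all unit productions.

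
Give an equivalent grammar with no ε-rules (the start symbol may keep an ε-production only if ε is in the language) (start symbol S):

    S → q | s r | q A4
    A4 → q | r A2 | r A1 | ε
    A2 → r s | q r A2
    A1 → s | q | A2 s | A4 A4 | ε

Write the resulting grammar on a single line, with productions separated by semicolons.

S → q | s r | q A4; A4 → q | r A2 | r A1 | r; A2 → r s | q r A2; A1 → s | q | A2 s | A4 A4 | A4

Nullable nonterminals: {A1, A4}.
ε ∉ L(G), so no ε-production is kept.
Expand every rule over subsets of its nullable positions: A4 → r A1 gives r A1 | r. A1 → A4 A4 gives A4 A4 | A4.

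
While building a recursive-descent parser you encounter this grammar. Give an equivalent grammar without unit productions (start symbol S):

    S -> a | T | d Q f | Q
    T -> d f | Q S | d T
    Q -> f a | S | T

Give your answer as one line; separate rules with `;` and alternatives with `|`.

S -> a | d Q f | f a | d f | Q S | d T; T -> d f | Q S | d T; Q -> a | d Q f | f a | d f | Q S | d T

Unit pairs: Q ⇒* {S, T}; S ⇒* {Q, T}.
For every A with A ⇒* B via unit rules, add B's non-unit alternatives to A; then delete every rule of the form X → Y.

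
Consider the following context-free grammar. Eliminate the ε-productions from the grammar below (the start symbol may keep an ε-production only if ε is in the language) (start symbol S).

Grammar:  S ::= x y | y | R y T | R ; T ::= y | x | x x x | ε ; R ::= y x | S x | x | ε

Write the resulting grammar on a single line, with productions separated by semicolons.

Nullable set = {R, S, T}.
ε ∈ L(G) since S is nullable, so keep S → ε.
Expand every rule over subsets of its nullable positions: S → R y T gives R y T | R y | y T. R → S x gives S x | x.

S ::= x y | y | R y T | R y | y T | R | ε; T ::= y | x | x x x; R ::= y x | S x | x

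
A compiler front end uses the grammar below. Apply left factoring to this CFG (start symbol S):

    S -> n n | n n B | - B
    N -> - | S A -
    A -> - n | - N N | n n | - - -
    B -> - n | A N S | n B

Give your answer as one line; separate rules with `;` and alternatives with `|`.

S has alternatives sharing prefix 'n n': factor to S → n n S' with S' → ε | B.
A has alternatives sharing prefix '-': factor to A → - A' with A' → n | N N | - -.

S -> - B | n n S'; N -> - | S A -; A -> n n | - A'; B -> - n | A N S | n B; S' -> ε | B; A' -> n | N N | - -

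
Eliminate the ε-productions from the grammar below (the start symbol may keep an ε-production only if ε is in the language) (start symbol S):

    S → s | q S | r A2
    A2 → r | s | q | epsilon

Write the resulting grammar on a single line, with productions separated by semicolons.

S → s | q S | r A2 | r; A2 → r | s | q

The nullable symbols are {A2}.
ε ∉ L(G), so no ε-production is kept.
Add the nullable-subset variants: S → r A2 gives r A2 | r.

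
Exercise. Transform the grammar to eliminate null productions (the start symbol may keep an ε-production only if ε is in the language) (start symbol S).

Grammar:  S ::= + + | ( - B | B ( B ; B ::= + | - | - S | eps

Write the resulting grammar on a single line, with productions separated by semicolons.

S ::= + + | ( - B | ( - | B ( B | B ( | ( B | (; B ::= + | - | - S

The nullable symbols are {B}.
ε ∉ L(G), so no ε-production is kept.
For each production, add variants omitting each subset of nullable occurrences: S → ( - B gives ( - B | ( -. S → B ( B gives B ( B | B ( | ( B | (.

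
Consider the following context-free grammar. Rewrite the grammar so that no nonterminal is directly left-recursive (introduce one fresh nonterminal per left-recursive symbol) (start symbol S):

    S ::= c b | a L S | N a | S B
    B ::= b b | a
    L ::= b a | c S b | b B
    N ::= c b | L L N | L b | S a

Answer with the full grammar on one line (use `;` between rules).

S ::= c b S' | a L S S' | N a S'; B ::= b b | a; L ::= b a | c S b | b B; N ::= c b | L L N | L b | S a; S' ::= B S' | ε

Directly left-recursive nonterminal: S.
For S: α = {B}, β = {c b, a L S, N a}. Rewrite as S → β S' and S' → α S' | ε.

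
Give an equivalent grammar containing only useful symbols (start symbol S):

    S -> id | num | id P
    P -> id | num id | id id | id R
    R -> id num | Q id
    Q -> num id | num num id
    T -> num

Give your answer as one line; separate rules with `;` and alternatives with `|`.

S -> id | num | id P; P -> id | num id | id id | id R; R -> id num | Q id; Q -> num id | num num id

Generating nonterminals: {P, Q, R, S, T}.
Reachable from S after that: {P, Q, R, S}.
Removed useless symbols: {T} and every production mentioning them.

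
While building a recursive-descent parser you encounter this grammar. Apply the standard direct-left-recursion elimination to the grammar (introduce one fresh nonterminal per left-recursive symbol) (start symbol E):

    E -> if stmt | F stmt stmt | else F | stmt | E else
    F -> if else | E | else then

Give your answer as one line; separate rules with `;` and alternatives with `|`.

Directly left-recursive nonterminal: E.
For E: α = {else}, β = {if stmt, F stmt stmt, else F, stmt}. Rewrite as E → β E' and E' → α E' | ε.

E -> if stmt E' | F stmt stmt E' | else F E' | stmt E'; F -> if else | E | else then; E' -> else E' | ε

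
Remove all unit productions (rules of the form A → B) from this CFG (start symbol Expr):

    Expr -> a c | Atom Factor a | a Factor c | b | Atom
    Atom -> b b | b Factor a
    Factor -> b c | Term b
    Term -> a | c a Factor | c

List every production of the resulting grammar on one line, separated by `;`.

Expr -> b b | b Factor a | a c | Atom Factor a | a Factor c | b; Atom -> b b | b Factor a; Factor -> b c | Term b; Term -> a | c a Factor | c

Unit pairs: Expr ⇒* {Atom}.
For each unit pair (A, B), copy every non-unit production of B to A, then drop all unit productions.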